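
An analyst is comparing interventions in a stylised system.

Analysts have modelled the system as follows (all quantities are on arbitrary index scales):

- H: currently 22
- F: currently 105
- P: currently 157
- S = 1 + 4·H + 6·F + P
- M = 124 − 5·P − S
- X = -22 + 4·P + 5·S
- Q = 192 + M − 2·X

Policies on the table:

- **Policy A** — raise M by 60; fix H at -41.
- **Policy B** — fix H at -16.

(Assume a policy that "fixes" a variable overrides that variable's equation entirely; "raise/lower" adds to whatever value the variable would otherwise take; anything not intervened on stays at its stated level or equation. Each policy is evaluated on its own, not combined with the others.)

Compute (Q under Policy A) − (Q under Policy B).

1160

Policy A (M + 60, H := -41):
  H = -41
  F = 105
  P = 157
  S = 1 + 4·(-41) + 6·105 + 157 = 624
  M = 124 − 5·157 − 624 (+60 from intervention) = -1225
  X = -22 + 4·157 + 5·624 = 3726
  Q = 192 + (-1225) − 2·3726 = -8485
Policy B (H := -16):
  H = -16
  F = 105
  P = 157
  S = 1 + 4·(-16) + 6·105 + 157 = 724
  M = 124 − 5·157 − 724 = -1385
  X = -22 + 4·157 + 5·724 = 4226
  Q = 192 + (-1385) − 2·4226 = -9645
Q: -8485 − (-9645) = 1160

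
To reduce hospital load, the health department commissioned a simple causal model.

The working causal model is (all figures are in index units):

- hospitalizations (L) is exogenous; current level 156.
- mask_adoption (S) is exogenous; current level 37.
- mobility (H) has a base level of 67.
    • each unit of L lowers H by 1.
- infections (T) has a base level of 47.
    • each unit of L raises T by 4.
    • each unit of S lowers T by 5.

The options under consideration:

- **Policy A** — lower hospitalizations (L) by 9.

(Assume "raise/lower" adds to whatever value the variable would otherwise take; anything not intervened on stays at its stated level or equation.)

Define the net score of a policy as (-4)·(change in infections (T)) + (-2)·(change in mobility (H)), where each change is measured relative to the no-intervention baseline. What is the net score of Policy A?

Baseline:
  L = 156
  S = 37
  H = 67 − 156 = -89
  T = 47 + 4·156 − 5·37 = 486
Policy A (L − 9):
  L = 156 − 9 = 147
  S = 37
  H = 67 − 147 = -80
  T = 47 + 4·147 − 5·37 = 450
ΔT = 450 − 486 = -36; ΔH = -80 − (-89) = 9
Score = (-4)·(-36) + (-2)·9 = 126

126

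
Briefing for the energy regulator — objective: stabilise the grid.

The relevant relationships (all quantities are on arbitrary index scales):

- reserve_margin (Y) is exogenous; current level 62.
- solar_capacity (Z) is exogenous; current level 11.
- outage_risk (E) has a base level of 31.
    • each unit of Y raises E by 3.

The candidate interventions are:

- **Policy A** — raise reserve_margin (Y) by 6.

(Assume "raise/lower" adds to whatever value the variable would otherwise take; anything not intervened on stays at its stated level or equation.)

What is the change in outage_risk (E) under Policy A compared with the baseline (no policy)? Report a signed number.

Baseline:
  Y = 62
  E = 31 + 3·62 = 217
Policy A (Y + 6):
  Y = 62 + 6 = 68
  E = 31 + 3·68 = 235
Change in E: 235 − 217 = 18

18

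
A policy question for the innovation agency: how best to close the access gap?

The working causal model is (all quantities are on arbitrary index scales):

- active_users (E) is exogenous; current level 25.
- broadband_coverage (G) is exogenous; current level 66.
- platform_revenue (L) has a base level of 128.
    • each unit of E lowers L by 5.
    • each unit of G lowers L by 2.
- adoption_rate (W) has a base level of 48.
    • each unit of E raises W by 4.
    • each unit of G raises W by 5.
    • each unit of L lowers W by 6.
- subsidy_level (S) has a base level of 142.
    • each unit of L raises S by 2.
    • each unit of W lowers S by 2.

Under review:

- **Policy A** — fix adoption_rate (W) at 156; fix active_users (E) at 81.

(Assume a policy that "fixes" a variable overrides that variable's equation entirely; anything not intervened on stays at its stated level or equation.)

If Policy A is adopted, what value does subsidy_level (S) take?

-988

Policy A (W := 156, E := 81):
  E = 81
  G = 66
  L = 128 − 5·81 − 2·66 = -409
  W = 156
  S = 142 + 2·(-409) − 2·156 = -988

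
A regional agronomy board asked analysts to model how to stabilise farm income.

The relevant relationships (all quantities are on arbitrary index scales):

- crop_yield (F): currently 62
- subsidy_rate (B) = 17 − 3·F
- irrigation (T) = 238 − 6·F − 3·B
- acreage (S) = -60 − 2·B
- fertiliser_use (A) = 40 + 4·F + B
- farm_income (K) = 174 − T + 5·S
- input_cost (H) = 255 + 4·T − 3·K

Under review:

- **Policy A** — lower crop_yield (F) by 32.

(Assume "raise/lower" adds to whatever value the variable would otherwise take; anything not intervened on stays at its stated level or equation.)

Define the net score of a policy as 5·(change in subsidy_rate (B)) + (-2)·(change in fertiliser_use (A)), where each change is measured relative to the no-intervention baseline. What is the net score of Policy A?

Baseline:
  F = 62
  B = 17 − 3·62 = -169
  A = 40 + 4·62 + (-169) = 119
Policy A (F − 32):
  F = 62 − 32 = 30
  B = 17 − 3·30 = -73
  A = 40 + 4·30 + (-73) = 87
ΔB = -73 − (-169) = 96; ΔA = 87 − 119 = -32
Score = 5·96 + (-2)·(-32) = 544

544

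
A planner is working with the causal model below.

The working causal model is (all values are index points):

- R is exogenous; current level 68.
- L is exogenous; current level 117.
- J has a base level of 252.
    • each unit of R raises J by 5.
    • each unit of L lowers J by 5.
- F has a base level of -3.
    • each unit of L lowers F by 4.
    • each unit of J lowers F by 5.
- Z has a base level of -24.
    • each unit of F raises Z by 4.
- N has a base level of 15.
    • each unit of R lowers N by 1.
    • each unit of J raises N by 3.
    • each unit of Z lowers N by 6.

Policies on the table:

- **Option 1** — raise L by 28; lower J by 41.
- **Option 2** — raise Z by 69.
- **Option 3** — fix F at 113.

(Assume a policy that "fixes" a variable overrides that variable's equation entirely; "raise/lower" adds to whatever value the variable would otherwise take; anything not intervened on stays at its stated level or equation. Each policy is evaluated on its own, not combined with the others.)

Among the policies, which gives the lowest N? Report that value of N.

-7319

Option 1 (L + 28, J − 41):
  R = 68
  L = 117 + 28 = 145
  J = 252 + 5·68 − 5·145 (−41 from intervention) = -174
  F = -3 − 4·145 − 5·(-174) = 287
  Z = -24 + 4·287 = 1124
  N = 15 − 68 + 3·(-174) − 6·1124 = -7319
Option 2 (Z + 69):
  R = 68
  L = 117
  J = 252 + 5·68 − 5·117 = 7
  F = -3 − 4·117 − 5·7 = -506
  Z = -24 + 4·(-506) (+69 from intervention) = -1979
  N = 15 − 68 + 3·7 − 6·(-1979) = 11842
Option 3 (F := 113):
  R = 68
  L = 117
  J = 252 + 5·68 − 5·117 = 7
  F = 113
  Z = -24 + 4·113 = 428
  N = 15 − 68 + 3·7 − 6·428 = -2600
Comparing — Option 1: N=-7319, Option 2: N=11842, Option 3: N=-2600. Lowest is -7319 (Option 1).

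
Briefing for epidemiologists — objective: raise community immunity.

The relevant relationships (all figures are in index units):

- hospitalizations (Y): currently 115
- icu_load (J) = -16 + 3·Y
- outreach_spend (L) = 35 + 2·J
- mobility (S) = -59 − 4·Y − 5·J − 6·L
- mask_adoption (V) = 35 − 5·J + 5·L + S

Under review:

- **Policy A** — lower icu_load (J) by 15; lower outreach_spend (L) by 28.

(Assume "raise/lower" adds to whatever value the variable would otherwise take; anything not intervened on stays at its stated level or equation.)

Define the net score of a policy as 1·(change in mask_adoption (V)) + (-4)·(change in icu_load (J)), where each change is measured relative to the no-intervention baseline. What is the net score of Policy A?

268

Baseline:
  Y = 115
  J = -16 + 3·115 = 329
  L = 35 + 2·329 = 693
  S = -59 − 4·115 − 5·329 − 6·693 = -6322
  V = 35 − 5·329 + 5·693 + (-6322) = -4467
Policy A (J − 15, L − 28):
  Y = 115
  J = -16 + 3·115 (−15 from intervention) = 314
  L = 35 + 2·314 (−28 from intervention) = 635
  S = -59 − 4·115 − 5·314 − 6·635 = -5899
  V = 35 − 5·314 + 5·635 + (-5899) = -4259
ΔV = -4259 − (-4467) = 208; ΔJ = 314 − 329 = -15
Score = 1·208 + (-4)·(-15) = 268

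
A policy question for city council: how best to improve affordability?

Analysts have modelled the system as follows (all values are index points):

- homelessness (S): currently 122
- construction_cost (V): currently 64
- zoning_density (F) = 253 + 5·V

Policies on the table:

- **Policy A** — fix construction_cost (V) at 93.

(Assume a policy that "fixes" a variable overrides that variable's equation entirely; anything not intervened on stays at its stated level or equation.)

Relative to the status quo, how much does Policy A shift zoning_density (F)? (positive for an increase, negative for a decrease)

Baseline:
  V = 64
  F = 253 + 5·64 = 573
Policy A (V := 93):
  V = 93
  F = 253 + 5·93 = 718
Change in F: 718 − 573 = 145

145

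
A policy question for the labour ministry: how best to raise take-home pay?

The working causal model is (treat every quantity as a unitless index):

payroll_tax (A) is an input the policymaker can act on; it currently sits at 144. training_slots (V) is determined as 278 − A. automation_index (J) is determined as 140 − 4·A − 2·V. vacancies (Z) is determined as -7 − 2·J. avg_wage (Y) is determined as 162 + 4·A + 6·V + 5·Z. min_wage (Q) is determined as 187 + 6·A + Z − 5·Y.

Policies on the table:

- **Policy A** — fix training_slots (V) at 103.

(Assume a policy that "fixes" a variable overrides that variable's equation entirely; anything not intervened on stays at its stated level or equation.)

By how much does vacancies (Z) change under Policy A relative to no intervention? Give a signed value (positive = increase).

Baseline:
  A = 144
  V = 278 − 144 = 134
  J = 140 − 4·144 − 2·134 = -704
  Z = -7 − 2·(-704) = 1401
Policy A (V := 103):
  A = 144
  V = 103
  J = 140 − 4·144 − 2·103 = -642
  Z = -7 − 2·(-642) = 1277
Change in Z: 1277 − 1401 = -124

-124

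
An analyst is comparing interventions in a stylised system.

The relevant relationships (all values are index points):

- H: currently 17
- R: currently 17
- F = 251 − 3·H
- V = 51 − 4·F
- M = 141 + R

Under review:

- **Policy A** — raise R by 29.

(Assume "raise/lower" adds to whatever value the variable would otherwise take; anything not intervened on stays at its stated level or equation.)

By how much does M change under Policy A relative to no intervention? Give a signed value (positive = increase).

29

Baseline:
  R = 17
  M = 141 + 17 = 158
Policy A (R + 29):
  R = 17 + 29 = 46
  M = 141 + 46 = 187
Change in M: 187 − 158 = 29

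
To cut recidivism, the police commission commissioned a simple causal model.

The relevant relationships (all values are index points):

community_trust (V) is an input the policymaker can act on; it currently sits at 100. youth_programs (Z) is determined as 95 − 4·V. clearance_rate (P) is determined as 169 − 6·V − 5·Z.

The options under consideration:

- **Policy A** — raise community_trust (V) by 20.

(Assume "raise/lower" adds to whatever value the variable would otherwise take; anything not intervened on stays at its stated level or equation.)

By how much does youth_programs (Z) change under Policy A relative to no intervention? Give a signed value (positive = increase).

-80

Baseline:
  V = 100
  Z = 95 − 4·100 = -305
Policy A (V + 20):
  V = 100 + 20 = 120
  Z = 95 − 4·120 = -385
Change in Z: -385 − (-305) = -80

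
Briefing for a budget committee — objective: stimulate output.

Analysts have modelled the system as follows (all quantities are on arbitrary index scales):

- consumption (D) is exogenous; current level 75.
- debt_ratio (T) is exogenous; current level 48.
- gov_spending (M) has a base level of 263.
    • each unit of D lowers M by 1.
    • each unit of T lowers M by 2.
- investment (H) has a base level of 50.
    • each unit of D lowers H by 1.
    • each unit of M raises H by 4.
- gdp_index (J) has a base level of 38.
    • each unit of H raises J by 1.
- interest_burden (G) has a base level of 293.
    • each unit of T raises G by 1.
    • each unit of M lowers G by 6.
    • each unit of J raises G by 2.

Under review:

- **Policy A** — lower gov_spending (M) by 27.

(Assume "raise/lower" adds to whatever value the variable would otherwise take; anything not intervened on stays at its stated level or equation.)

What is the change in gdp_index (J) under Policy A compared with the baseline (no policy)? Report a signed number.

Baseline:
  D = 75
  T = 48
  M = 263 − 75 − 2·48 = 92
  H = 50 − 75 + 4·92 = 343
  J = 38 + 343 = 381
Policy A (M − 27):
  D = 75
  T = 48
  M = 263 − 75 − 2·48 (−27 from intervention) = 65
  H = 50 − 75 + 4·65 = 235
  J = 38 + 235 = 273
Change in J: 273 − 381 = -108

-108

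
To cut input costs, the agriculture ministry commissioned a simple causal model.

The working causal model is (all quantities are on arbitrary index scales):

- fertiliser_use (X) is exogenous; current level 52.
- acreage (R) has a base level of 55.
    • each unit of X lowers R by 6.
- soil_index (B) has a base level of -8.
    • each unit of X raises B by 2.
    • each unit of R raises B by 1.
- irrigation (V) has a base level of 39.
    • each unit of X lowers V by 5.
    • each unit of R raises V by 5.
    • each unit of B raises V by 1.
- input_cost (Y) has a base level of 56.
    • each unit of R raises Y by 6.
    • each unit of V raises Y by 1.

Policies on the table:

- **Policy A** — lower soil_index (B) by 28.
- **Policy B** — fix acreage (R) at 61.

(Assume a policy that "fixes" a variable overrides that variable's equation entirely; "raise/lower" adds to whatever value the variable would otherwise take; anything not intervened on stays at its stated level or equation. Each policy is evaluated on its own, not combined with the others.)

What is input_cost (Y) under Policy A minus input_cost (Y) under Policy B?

Policy A (B − 28):
  X = 52
  R = 55 − 6·52 = -257
  B = -8 + 2·52 + (-257) (−28 from intervention) = -189
  V = 39 − 5·52 + 5·(-257) + (-189) = -1695
  Y = 56 + 6·(-257) + (-1695) = -3181
Policy B (R := 61):
  X = 52
  R = 61
  B = -8 + 2·52 + 61 = 157
  V = 39 − 5·52 + 5·61 + 157 = 241
  Y = 56 + 6·61 + 241 = 663
Y: -3181 − 663 = -3844

-3844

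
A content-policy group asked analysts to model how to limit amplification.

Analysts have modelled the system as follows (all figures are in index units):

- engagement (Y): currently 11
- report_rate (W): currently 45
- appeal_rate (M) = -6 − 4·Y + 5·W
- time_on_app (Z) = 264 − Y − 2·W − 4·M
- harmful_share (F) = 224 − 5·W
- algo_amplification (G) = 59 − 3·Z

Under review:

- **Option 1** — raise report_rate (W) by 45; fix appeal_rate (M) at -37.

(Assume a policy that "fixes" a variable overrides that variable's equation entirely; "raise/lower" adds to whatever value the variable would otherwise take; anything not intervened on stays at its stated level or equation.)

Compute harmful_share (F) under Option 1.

-226

Option 1 (W + 45, M := -37):
  W = 45 + 45 = 90
  F = 224 − 5·90 = -226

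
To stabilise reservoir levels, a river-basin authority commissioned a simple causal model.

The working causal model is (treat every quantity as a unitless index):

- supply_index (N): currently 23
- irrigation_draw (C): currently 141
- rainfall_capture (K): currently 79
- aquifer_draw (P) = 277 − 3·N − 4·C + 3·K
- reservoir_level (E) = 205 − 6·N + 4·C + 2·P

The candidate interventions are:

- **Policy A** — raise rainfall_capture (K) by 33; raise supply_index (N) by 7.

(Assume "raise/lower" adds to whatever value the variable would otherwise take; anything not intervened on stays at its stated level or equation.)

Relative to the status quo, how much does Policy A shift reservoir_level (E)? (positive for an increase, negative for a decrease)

114

Baseline:
  N = 23
  C = 141
  K = 79
  P = 277 − 3·23 − 4·141 + 3·79 = -119
  E = 205 − 6·23 + 4·141 + 2·(-119) = 393
Policy A (K + 33, N + 7):
  N = 23 + 7 = 30
  C = 141
  K = 79 + 33 = 112
  P = 277 − 3·30 − 4·141 + 3·112 = -41
  E = 205 − 6·30 + 4·141 + 2·(-41) = 507
Change in E: 507 − 393 = 114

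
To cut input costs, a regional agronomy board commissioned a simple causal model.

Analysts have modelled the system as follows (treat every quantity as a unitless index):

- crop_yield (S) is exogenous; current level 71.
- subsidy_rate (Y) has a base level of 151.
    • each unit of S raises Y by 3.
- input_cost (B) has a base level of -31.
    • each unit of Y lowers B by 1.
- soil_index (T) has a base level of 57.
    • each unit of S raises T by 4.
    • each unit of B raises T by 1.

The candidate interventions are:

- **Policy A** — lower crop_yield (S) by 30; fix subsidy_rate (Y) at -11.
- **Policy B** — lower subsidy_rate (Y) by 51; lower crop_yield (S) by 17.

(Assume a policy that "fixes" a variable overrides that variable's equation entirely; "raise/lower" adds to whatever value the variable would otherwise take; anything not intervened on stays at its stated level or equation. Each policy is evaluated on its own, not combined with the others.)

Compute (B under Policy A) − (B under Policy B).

Policy A (S − 30, Y := -11):
  S = 71 − 30 = 41
  Y = -11
  B = -31 − (-11) = -20
Policy B (Y − 51, S − 17):
  S = 71 − 17 = 54
  Y = 151 + 3·54 (−51 from intervention) = 262
  B = -31 − 262 = -293
B: -20 − (-293) = 273

273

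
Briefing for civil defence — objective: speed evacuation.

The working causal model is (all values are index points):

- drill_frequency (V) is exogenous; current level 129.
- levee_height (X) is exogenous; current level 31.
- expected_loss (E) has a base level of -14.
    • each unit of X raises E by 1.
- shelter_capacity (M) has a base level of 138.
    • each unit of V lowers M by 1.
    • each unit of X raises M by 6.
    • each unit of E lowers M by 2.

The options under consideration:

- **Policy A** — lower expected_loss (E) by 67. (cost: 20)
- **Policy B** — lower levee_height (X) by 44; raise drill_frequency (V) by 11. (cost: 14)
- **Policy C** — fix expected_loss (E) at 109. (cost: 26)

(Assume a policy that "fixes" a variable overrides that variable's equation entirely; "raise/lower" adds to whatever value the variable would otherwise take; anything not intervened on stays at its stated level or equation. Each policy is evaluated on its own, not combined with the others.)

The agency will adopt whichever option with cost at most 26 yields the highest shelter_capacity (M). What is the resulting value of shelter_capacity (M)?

295

Policy A (E − 67):
  V = 129
  X = 31
  E = -14 + 31 (−67 from intervention) = -50
  M = 138 − 129 + 6·31 − 2·(-50) = 295
Policy B (X − 44, V + 11):
  V = 129 + 11 = 140
  X = 31 − 44 = -13
  E = -14 + (-13) = -27
  M = 138 − 140 + 6·(-13) − 2·(-27) = -26
Policy C (E := 109):
  V = 129
  X = 31
  E = 109
  M = 138 − 129 + 6·31 − 2·109 = -23
Comparing — Policy A: M=295, Policy B: M=-26, Policy C: M=-23. Highest is 295 (Policy A).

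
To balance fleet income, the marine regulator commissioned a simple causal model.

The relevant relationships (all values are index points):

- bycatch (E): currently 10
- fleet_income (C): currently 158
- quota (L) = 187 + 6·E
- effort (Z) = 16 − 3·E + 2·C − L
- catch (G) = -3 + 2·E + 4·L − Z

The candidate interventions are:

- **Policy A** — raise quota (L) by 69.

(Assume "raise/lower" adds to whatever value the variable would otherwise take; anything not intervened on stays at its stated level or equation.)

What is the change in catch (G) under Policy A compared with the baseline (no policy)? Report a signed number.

345

Baseline:
  E = 10
  C = 158
  L = 187 + 6·10 = 247
  Z = 16 − 3·10 + 2·158 − 247 = 55
  G = -3 + 2·10 + 4·247 − 55 = 950
Policy A (L + 69):
  E = 10
  C = 158
  L = 187 + 6·10 (+69 from intervention) = 316
  Z = 16 − 3·10 + 2·158 − 316 = -14
  G = -3 + 2·10 + 4·316 − (-14) = 1295
Change in G: 1295 − 950 = 345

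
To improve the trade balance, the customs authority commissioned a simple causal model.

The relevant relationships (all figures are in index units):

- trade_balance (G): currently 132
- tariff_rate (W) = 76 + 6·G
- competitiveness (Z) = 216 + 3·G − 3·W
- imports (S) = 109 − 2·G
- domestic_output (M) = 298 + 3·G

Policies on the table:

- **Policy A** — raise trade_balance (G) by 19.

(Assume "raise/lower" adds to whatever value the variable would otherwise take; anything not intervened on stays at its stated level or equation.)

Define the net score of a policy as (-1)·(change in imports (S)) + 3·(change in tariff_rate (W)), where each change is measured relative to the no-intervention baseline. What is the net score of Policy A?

380

Baseline:
  G = 132
  W = 76 + 6·132 = 868
  S = 109 − 2·132 = -155
Policy A (G + 19):
  G = 132 + 19 = 151
  W = 76 + 6·151 = 982
  S = 109 − 2·151 = -193
ΔS = -193 − (-155) = -38; ΔW = 982 − 868 = 114
Score = (-1)·(-38) + 3·114 = 380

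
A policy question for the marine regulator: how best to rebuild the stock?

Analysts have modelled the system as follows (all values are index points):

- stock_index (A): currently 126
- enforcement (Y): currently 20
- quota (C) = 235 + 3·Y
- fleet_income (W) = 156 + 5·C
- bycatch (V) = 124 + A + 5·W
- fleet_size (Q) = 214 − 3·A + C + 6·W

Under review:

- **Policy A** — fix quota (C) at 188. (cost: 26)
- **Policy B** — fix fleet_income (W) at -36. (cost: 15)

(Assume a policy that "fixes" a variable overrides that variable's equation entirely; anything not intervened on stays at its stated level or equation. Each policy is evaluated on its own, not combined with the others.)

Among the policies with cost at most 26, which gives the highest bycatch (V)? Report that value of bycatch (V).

Policy A (C := 188):
  A = 126
  Y = 20
  C = 188
  W = 156 + 5·188 = 1096
  V = 124 + 126 + 5·1096 = 5730
Policy B (W := -36):
  A = 126
  Y = 20
  C = 235 + 3·20 = 295
  W = -36
  V = 124 + 126 + 5·(-36) = 70
Comparing — Policy A: V=5730, Policy B: V=70. Highest is 5730 (Policy A).

5730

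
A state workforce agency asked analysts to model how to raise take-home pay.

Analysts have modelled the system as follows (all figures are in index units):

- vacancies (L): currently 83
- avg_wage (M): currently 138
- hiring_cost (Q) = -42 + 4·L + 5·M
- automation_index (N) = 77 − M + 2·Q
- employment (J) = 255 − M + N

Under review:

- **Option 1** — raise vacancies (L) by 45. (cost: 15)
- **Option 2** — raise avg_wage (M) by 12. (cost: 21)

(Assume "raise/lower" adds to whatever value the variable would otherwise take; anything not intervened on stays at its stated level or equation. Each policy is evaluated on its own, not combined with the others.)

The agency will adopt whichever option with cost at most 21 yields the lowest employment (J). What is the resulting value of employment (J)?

Option 1 (L + 45):
  L = 83 + 45 = 128
  M = 138
  Q = -42 + 4·128 + 5·138 = 1160
  N = 77 − 138 + 2·1160 = 2259
  J = 255 − 138 + 2259 = 2376
Option 2 (M + 12):
  L = 83
  M = 138 + 12 = 150
  Q = -42 + 4·83 + 5·150 = 1040
  N = 77 − 150 + 2·1040 = 2007
  J = 255 − 150 + 2007 = 2112
Comparing — Option 1: J=2376, Option 2: J=2112. Lowest is 2112 (Option 2).

2112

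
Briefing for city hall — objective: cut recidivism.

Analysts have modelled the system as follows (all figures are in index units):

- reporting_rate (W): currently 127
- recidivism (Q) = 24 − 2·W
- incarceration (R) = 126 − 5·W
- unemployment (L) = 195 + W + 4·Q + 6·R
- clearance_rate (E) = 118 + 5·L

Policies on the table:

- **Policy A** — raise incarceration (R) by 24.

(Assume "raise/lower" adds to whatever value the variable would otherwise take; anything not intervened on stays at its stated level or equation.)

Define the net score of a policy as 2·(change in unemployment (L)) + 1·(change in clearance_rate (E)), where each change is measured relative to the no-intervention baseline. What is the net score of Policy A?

Baseline:
  W = 127
  Q = 24 − 2·127 = -230
  R = 126 − 5·127 = -509
  L = 195 + 127 + 4·(-230) + 6·(-509) = -3652
  E = 118 + 5·(-3652) = -18142
Policy A (R + 24):
  W = 127
  Q = 24 − 2·127 = -230
  R = 126 − 5·127 (+24 from intervention) = -485
  L = 195 + 127 + 4·(-230) + 6·(-485) = -3508
  E = 118 + 5·(-3508) = -17422
ΔL = -3508 − (-3652) = 144; ΔE = -17422 − (-18142) = 720
Score = 2·144 + 1·720 = 1008

1008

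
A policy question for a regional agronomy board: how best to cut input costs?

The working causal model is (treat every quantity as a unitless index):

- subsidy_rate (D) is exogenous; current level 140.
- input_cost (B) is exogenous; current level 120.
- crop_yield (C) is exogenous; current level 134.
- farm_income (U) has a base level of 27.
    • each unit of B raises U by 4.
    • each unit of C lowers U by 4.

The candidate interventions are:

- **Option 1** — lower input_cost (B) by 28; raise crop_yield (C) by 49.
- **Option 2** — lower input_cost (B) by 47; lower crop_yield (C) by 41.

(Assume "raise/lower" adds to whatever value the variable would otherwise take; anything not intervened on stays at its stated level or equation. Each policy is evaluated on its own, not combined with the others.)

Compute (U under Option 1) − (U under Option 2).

Option 1 (B − 28, C + 49):
  B = 120 − 28 = 92
  C = 134 + 49 = 183
  U = 27 + 4·92 − 4·183 = -337
Option 2 (B − 47, C − 41):
  B = 120 − 47 = 73
  C = 134 − 41 = 93
  U = 27 + 4·73 − 4·93 = -53
U: -337 − (-53) = -284

-284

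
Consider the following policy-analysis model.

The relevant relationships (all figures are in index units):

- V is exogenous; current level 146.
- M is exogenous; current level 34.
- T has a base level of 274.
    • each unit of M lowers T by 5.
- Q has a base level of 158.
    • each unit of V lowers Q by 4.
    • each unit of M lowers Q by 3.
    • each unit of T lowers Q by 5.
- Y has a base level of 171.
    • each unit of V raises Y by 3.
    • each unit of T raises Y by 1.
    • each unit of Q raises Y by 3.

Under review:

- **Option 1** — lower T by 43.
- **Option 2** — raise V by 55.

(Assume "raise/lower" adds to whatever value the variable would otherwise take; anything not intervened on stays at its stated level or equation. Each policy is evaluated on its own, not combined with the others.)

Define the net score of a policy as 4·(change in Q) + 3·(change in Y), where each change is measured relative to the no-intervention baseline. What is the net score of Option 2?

-2365

Baseline:
  V = 146
  M = 34
  T = 274 − 5·34 = 104
  Q = 158 − 4·146 − 3·34 − 5·104 = -1048
  Y = 171 + 3·146 + 104 + 3·(-1048) = -2431
Option 2 (V + 55):
  V = 146 + 55 = 201
  M = 34
  T = 274 − 5·34 = 104
  Q = 158 − 4·201 − 3·34 − 5·104 = -1268
  Y = 171 + 3·201 + 104 + 3·(-1268) = -2926
ΔQ = -1268 − (-1048) = -220; ΔY = -2926 − (-2431) = -495
Score = 4·(-220) + 3·(-495) = -2365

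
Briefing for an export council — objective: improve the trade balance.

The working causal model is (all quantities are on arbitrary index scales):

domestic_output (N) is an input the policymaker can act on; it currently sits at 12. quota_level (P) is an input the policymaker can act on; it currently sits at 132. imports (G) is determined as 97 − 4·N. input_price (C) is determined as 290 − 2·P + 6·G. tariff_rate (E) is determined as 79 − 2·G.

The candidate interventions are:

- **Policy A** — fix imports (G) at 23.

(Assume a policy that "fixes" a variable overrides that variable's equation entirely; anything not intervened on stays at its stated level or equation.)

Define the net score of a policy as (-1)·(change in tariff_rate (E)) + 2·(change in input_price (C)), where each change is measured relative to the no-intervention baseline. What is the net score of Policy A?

-364

Baseline:
  N = 12
  P = 132
  G = 97 − 4·12 = 49
  C = 290 − 2·132 + 6·49 = 320
  E = 79 − 2·49 = -19
Policy A (G := 23):
  N = 12
  P = 132
  G = 23
  C = 290 − 2·132 + 6·23 = 164
  E = 79 − 2·23 = 33
ΔE = 33 − (-19) = 52; ΔC = 164 − 320 = -156
Score = (-1)·52 + 2·(-156) = -364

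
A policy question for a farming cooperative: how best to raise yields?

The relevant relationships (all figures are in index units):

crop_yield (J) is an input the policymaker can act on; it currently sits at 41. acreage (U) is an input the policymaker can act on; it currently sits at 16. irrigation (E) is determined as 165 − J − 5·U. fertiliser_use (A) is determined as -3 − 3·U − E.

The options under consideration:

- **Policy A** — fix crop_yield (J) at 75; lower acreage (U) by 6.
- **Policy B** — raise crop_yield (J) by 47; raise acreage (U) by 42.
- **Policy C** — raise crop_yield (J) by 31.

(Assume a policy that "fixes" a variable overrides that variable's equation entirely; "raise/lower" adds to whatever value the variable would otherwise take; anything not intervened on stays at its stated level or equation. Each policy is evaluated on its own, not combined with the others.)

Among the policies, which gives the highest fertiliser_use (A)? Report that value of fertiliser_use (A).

36

Policy A (J := 75, U − 6):
  J = 75
  U = 16 − 6 = 10
  E = 165 − 75 − 5·10 = 40
  A = -3 − 3·10 − 40 = -73
Policy B (J + 47, U + 42):
  J = 41 + 47 = 88
  U = 16 + 42 = 58
  E = 165 − 88 − 5·58 = -213
  A = -3 − 3·58 − (-213) = 36
Policy C (J + 31):
  J = 41 + 31 = 72
  U = 16
  E = 165 − 72 − 5·16 = 13
  A = -3 − 3·16 − 13 = -64
Comparing — Policy A: A=-73, Policy B: A=36, Policy C: A=-64. Highest is 36 (Policy B).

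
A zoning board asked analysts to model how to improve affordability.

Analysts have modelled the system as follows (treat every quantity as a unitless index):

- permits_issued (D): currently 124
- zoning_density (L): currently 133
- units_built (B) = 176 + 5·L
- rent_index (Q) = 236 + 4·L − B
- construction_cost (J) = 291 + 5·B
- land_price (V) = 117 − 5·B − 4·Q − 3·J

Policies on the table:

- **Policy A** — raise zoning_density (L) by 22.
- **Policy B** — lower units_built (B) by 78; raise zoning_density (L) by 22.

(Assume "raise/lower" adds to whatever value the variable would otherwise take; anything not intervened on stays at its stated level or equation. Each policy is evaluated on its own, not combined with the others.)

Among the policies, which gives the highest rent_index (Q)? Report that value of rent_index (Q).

-17

Policy A (L + 22):
  L = 133 + 22 = 155
  B = 176 + 5·155 = 951
  Q = 236 + 4·155 − 951 = -95
Policy B (B − 78, L + 22):
  L = 133 + 22 = 155
  B = 176 + 5·155 (−78 from intervention) = 873
  Q = 236 + 4·155 − 873 = -17
Comparing — Policy A: Q=-95, Policy B: Q=-17. Highest is -17 (Policy B).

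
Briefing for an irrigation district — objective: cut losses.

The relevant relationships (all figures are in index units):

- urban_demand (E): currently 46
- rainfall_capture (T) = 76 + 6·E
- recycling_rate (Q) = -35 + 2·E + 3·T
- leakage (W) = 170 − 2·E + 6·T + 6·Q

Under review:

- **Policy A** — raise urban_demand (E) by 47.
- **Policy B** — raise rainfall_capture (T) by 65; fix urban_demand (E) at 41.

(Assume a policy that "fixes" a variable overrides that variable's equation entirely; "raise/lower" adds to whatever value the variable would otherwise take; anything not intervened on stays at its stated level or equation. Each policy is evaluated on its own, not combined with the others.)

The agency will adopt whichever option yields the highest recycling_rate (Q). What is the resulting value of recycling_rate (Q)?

2053

Policy A (E + 47):
  E = 46 + 47 = 93
  T = 76 + 6·93 = 634
  Q = -35 + 2·93 + 3·634 = 2053
Policy B (T + 65, E := 41):
  E = 41
  T = 76 + 6·41 (+65 from intervention) = 387
  Q = -35 + 2·41 + 3·387 = 1208
Comparing — Policy A: Q=2053, Policy B: Q=1208. Highest is 2053 (Policy A).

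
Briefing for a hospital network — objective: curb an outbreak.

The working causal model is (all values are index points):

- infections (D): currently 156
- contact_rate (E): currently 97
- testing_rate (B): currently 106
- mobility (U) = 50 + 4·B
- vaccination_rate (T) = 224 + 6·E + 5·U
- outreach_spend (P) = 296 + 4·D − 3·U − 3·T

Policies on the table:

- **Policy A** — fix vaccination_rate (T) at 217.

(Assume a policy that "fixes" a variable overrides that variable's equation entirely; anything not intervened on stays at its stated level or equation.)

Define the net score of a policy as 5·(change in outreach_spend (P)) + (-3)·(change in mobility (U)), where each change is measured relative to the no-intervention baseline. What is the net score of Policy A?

44385

Baseline:
  D = 156
  E = 97
  B = 106
  U = 50 + 4·106 = 474
  T = 224 + 6·97 + 5·474 = 3176
  P = 296 + 4·156 − 3·474 − 3·3176 = -10030
Policy A (T := 217):
  D = 156
  E = 97
  B = 106
  U = 50 + 4·106 = 474
  T = 217
  P = 296 + 4·156 − 3·474 − 3·217 = -1153
ΔP = -1153 − (-10030) = 8877; ΔU = 474 − 474 = 0
Score = 5·8877 + (-3)·0 = 44385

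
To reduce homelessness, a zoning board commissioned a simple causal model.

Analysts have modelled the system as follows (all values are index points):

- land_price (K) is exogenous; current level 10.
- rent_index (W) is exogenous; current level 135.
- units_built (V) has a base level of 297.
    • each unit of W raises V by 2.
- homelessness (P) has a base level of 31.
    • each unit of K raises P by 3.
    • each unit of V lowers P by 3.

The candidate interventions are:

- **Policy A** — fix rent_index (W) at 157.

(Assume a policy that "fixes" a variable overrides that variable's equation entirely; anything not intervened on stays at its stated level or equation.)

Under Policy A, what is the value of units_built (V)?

611

Policy A (W := 157):
  W = 157
  V = 297 + 2·157 = 611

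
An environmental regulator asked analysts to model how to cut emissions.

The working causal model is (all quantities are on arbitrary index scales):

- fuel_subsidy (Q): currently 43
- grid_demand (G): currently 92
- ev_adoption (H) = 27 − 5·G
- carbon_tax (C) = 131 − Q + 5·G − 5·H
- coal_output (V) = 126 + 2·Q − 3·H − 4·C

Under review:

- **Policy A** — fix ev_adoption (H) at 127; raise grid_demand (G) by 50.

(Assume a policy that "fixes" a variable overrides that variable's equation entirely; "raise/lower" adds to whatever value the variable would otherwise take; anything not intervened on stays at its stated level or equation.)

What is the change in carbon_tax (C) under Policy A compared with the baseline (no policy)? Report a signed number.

-2550

Baseline:
  Q = 43
  G = 92
  H = 27 − 5·92 = -433
  C = 131 − 43 + 5·92 − 5·(-433) = 2713
Policy A (H := 127, G + 50):
  Q = 43
  G = 92 + 50 = 142
  H = 127
  C = 131 − 43 + 5·142 − 5·127 = 163
Change in C: 163 − 2713 = -2550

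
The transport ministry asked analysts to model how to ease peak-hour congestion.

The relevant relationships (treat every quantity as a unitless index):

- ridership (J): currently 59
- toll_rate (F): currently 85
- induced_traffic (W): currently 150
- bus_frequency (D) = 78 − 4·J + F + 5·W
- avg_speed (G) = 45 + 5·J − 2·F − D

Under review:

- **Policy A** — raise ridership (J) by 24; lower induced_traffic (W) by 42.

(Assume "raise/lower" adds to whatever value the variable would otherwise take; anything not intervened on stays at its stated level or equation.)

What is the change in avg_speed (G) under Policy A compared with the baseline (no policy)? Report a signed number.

Baseline:
  J = 59
  F = 85
  W = 150
  D = 78 − 4·59 + 85 + 5·150 = 677
  G = 45 + 5·59 − 2·85 − 677 = -507
Policy A (J + 24, W − 42):
  J = 59 + 24 = 83
  F = 85
  W = 150 − 42 = 108
  D = 78 − 4·83 + 85 + 5·108 = 371
  G = 45 + 5·83 − 2·85 − 371 = -81
Change in G: -81 − (-507) = 426

426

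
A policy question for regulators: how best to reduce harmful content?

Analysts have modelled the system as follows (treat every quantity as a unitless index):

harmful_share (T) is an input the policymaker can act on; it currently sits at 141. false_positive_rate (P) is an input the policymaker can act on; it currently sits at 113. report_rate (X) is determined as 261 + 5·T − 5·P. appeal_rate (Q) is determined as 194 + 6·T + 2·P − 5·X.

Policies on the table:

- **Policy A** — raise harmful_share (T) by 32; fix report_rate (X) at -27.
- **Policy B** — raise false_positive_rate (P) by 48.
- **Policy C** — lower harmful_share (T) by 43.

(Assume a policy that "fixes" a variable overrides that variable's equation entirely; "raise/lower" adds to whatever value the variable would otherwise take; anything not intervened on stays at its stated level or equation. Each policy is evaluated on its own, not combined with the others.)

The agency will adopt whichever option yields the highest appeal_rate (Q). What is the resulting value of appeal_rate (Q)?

1593

Policy A (T + 32, X := -27):
  T = 141 + 32 = 173
  P = 113
  X = -27
  Q = 194 + 6·173 + 2·113 − 5·(-27) = 1593
Policy B (P + 48):
  T = 141
  P = 113 + 48 = 161
  X = 261 + 5·141 − 5·161 = 161
  Q = 194 + 6·141 + 2·161 − 5·161 = 557
Policy C (T − 43):
  T = 141 − 43 = 98
  P = 113
  X = 261 + 5·98 − 5·113 = 186
  Q = 194 + 6·98 + 2·113 − 5·186 = 78
Comparing — Policy A: Q=1593, Policy B: Q=557, Policy C: Q=78. Highest is 1593 (Policy A).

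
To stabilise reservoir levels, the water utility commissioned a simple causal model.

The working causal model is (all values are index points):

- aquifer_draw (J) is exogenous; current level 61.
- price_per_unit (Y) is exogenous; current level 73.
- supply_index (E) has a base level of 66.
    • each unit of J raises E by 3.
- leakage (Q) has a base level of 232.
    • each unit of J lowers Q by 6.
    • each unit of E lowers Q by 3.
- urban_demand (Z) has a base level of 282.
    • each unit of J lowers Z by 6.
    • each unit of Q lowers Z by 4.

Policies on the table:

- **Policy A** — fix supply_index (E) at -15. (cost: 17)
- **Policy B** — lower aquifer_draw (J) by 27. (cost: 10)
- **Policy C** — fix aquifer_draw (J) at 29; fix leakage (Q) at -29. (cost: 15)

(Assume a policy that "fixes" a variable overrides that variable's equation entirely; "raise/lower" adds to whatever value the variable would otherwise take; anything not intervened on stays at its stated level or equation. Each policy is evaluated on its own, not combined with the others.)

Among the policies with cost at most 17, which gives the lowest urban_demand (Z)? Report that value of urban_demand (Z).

Policy A (E := -15):
  J = 61
  E = -15
  Q = 232 − 6·61 − 3·(-15) = -89
  Z = 282 − 6·61 − 4·(-89) = 272
Policy B (J − 27):
  J = 61 − 27 = 34
  E = 66 + 3·34 = 168
  Q = 232 − 6·34 − 3·168 = -476
  Z = 282 − 6·34 − 4·(-476) = 1982
Policy C (J := 29, Q := -29):
  J = 29
  E = 66 + 3·29 = 153
  Q = -29
  Z = 282 − 6·29 − 4·(-29) = 224
Comparing — Policy A: Z=272, Policy B: Z=1982, Policy C: Z=224. Lowest is 224 (Policy C).

224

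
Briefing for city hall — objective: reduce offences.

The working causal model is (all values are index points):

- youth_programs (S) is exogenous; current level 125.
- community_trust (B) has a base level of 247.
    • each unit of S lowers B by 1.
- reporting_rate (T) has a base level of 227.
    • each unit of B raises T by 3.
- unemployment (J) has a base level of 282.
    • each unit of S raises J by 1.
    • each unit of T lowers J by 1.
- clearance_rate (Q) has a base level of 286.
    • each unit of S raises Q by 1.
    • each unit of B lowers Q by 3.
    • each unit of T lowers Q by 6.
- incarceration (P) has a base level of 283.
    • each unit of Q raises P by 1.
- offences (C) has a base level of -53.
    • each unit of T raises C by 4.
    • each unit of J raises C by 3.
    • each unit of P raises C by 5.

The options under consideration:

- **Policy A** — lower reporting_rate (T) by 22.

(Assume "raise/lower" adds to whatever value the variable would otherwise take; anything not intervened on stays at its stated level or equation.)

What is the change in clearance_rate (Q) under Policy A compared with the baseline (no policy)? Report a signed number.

Baseline:
  S = 125
  B = 247 − 125 = 122
  T = 227 + 3·122 = 593
  Q = 286 + 125 − 3·122 − 6·593 = -3513
Policy A (T − 22):
  S = 125
  B = 247 − 125 = 122
  T = 227 + 3·122 (−22 from intervention) = 571
  Q = 286 + 125 − 3·122 − 6·571 = -3381
Change in Q: -3381 − (-3513) = 132

132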